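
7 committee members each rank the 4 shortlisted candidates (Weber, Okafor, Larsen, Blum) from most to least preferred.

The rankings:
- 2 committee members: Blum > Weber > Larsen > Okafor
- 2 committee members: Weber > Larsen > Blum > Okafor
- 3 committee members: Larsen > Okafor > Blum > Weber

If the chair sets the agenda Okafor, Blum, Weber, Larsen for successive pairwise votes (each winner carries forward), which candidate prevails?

Round 1: Okafor vs Blum — 3–4, Blum advances.
Round 2: Blum vs Weber — 5–2, Blum advances.
Round 3: Blum vs Larsen — 2–5, Larsen advances.
The agenda winner is Larsen.

Larsen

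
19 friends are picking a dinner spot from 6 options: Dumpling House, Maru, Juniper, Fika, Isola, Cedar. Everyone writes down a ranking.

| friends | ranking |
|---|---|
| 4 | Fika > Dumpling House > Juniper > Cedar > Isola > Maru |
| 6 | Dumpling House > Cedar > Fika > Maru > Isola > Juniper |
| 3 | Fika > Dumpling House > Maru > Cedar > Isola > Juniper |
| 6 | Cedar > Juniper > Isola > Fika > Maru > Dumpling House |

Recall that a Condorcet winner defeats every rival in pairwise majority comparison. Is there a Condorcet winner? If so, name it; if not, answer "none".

none

Pairwise majorities:
Dumpling House–Maru: Dumpling House 13–6.
Dumpling House vs Juniper: 13 to 6, Dumpling House.
Dumpling House vs Fika: Dumpling House is ranked higher on 6 ballots, Fika on 13. Fika wins 13–6.
Dumpling House vs Isola: Dumpling House wins 13–6.
Dumpling House vs Cedar: Dumpling House preferred on 4+6+3 = 13 ballots; Dumpling House wins 13–6.
Maru vs Juniper: Maru preferred on 6+3 = 9 ballots; Juniper wins 10–9.
Maru vs Fika: Maru is ranked higher on 0 ballots, Fika on 19. Fika wins 19–0.
Maru vs Isola: Maru preferred on 6+3 = 9 ballots; Isola wins 10–9.
Maru vs Cedar: Maru preferred on 3 ballots; Cedar wins 16–3.
Juniper–Fika: Fika 13–6.
Juniper vs Isola: Juniper preferred on 4+6 = 10 ballots; Juniper wins 10–9.
Juniper vs Cedar: Cedar, 15–4.
Fika vs Isola: Fika preferred on 4+6+3 = 13 ballots; Fika wins 13–6.
Fika–Cedar: Cedar 12–7.
Isola vs Cedar: Isola preferred on 0 ballots; Cedar wins 19–0.
No restaurant is unbeaten: Dumpling House loses to Fika; Maru loses to Dumpling House; Juniper loses to Dumpling House; Fika loses to Cedar; Isola loses to Dumpling House; Cedar loses to Dumpling House. In particular Dumpling House > Cedar > Fika > Dumpling House is a majority cycle — no Condorcet winner exists.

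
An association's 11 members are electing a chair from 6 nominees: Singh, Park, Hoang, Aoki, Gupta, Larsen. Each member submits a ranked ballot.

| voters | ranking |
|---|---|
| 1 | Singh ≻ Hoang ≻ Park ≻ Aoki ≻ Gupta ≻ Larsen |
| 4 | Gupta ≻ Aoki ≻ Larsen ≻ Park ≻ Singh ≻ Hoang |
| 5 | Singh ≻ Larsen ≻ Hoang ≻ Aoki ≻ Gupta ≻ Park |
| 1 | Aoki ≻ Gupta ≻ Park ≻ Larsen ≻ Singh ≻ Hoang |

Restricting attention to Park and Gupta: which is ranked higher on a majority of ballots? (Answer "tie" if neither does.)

Gupta

Ballots ranking Park above Gupta: 1.
Ballots ranking Gupta above Park: 11 − 1 = 10.
Gupta wins the head-to-head 10–1.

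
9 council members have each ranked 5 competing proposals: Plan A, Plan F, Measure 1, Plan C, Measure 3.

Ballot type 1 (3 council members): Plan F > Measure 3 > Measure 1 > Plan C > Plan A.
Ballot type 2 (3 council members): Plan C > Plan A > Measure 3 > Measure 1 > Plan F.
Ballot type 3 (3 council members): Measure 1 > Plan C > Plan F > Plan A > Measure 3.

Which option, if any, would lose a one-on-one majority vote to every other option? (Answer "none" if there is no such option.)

none

Head-to-head results (9 council members):
Plan A vs Plan F: Plan F, 6–3.
Plan A vs Measure 1: Plan A is ranked higher on 3 ballots, Measure 1 on 6. Measure 1 wins 6–3.
Plan A vs Plan C: Plan C wins 9–0.
Plan A vs Measure 3: Plan A, 6–3.
Plan F vs Measure 1: Measure 1, 6–3.
Plan F vs Plan C: 3 to 6, Plan C.
Plan F vs Measure 3: Plan F, 6–3.
Measure 1 vs Plan C: 6 to 3, Measure 1.
Measure 1 vs Measure 3: Measure 1 is ranked higher on 3 ballots, Measure 3 on 6. Measure 3 wins 6–3.
Plan C–Measure 3: Plan C 6–3.
No option is winless: Plan A beats Measure 3; Plan F beats Plan A; Measure 1 beats Plan A; Plan C beats Plan A; Measure 3 beats Measure 1. There is no Condorcet loser.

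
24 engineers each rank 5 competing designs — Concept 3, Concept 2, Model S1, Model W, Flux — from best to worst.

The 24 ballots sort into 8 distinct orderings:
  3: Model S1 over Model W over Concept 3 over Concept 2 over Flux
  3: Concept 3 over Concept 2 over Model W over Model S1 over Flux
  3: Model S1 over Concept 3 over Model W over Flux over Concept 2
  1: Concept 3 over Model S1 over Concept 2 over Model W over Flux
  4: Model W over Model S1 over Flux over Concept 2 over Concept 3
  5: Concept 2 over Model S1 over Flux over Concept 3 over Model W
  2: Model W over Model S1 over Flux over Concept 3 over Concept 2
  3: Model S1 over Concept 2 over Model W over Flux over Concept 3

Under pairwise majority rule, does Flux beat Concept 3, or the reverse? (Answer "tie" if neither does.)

Flux

Ballots ranking Flux above Concept 3: 4 + 5 + 2 + 3 = 14.
Ballots ranking Concept 3 above Flux: 24 − 14 = 10.
Flux wins the head-to-head 14–10.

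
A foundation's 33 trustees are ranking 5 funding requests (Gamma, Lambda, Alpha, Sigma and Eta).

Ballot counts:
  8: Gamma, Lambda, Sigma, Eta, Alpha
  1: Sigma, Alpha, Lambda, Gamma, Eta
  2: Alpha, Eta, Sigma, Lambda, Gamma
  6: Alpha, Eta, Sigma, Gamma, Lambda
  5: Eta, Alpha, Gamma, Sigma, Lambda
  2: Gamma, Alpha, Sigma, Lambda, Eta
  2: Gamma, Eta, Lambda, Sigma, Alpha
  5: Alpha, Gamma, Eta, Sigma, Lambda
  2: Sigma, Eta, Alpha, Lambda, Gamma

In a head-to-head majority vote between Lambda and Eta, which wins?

Eta

Ballots ranking Lambda above Eta: 8 + 1 + 2 = 11.
Ballots ranking Eta above Lambda: 33 − 11 = 22.
Eta wins the head-to-head 22–11.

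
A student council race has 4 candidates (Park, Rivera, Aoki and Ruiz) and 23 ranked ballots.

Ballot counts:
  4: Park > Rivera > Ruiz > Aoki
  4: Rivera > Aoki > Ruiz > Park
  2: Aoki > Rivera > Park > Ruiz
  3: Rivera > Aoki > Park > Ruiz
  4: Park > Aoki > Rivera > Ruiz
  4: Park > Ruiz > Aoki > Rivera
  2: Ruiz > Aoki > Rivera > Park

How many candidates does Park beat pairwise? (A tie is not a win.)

Park against each rival (23 voters):
Park vs Rivera: Park preferred on 4+4+4 = 12 ballots; Park wins 12–11.
Park vs Aoki: Park wins 12–11.
Park vs Ruiz: Park wins 17–6.
Park beats Rivera, Aoki, Ruiz — 3 pairwise wins.

3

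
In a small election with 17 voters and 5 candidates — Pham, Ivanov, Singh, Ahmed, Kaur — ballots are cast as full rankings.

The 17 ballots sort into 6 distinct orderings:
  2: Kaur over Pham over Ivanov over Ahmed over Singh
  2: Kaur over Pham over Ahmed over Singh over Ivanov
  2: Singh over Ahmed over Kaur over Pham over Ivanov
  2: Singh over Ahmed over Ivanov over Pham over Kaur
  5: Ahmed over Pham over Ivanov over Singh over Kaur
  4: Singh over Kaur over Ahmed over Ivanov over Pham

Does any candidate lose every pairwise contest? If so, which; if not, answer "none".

Ivanov

Head-to-head results (17 voters):
Pham vs Ivanov: 2+2+2+5 = 11 for Pham, 6 for Ivanov — Pham by 11–6.
Pham vs Singh: Pham wins 9–8.
Pham vs Ahmed: 4 to 13, Ahmed.
Pham vs Kaur: 7 to 10, Kaur.
Ivanov vs Singh: Singh wins 10–7.
Ivanov vs Ahmed: Ahmed wins 15–2.
Ivanov vs Kaur: 2+5 = 7 for Ivanov, 10 for Kaur — Kaur by 10–7.
Singh vs Ahmed: 2+2+4 = 8 for Singh, 9 for Ahmed — Ahmed by 9–8.
Singh vs Kaur: Singh is ranked higher on 2+2+5+4 = 13 ballots, Kaur on 4. Singh wins 13–4.
Ahmed vs Kaur: 9 to 8, Ahmed.
Only Ivanov has no wins; Ivanov is the Condorcet loser.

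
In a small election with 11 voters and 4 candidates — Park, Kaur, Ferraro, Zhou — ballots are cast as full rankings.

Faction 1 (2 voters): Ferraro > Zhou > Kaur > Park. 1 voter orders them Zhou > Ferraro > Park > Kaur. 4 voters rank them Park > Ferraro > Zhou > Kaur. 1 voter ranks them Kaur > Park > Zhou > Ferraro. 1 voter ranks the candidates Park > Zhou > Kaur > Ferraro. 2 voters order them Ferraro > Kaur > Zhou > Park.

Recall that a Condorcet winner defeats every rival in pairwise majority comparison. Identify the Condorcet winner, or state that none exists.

Head-to-head results (11 voters):
Park vs Kaur: Park, 6–5.
Park vs Ferraro: Park, 6–5.
Park vs Zhou: Park wins 6–5.
Kaur–Ferraro: Ferraro 9–2.
Kaur vs Zhou: Zhou, 8–3.
Ferraro–Zhou: Ferraro 8–3.
Only Park has no losses; Park is the Condorcet winner.

Park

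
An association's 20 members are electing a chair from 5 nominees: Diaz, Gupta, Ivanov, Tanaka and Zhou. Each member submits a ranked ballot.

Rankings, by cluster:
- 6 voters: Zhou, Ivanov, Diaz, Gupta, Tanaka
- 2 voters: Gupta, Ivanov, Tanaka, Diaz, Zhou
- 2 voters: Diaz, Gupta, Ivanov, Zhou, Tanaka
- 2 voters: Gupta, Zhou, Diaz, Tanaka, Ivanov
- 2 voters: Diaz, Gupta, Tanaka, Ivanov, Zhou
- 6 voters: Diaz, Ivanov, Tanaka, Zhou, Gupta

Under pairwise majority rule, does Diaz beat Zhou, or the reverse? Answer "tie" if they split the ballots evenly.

Ballots ranking Diaz above Zhou: 2 + 2 + 2 + 6 = 12.
Ballots ranking Zhou above Diaz: 20 − 12 = 8.
Diaz wins the head-to-head 12–8.

Diaz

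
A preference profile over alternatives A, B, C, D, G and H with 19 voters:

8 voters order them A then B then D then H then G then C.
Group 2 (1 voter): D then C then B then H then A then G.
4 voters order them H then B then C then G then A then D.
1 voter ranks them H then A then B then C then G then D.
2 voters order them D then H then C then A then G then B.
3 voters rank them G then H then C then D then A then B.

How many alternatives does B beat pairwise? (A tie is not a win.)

3

B against each rival (19 voters):
B vs A: 1+4 = 5 for B, 14 for A — A by 14–5.
B vs C: B is ranked higher on 8+4+1 = 13 ballots, C on 6. B wins 13–6.
B vs D: 8+4+1 = 13 for B, 6 for D — B by 13–6.
B vs G: 14 to 5, B.
B vs H: H wins 10–9.
B beats C, D, G; loses to A, H — 3 pairwise wins.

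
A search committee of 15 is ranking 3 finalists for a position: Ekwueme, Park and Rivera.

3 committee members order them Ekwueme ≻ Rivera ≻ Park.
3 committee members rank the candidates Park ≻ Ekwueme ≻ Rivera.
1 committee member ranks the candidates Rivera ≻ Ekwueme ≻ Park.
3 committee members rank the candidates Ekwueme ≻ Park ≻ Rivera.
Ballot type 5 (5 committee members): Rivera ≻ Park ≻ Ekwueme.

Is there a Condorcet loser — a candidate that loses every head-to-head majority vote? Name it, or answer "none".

none

Pairwise majorities:
Ekwueme–Park: Park 8–7.
Ekwueme vs Rivera: Ekwueme preferred on 3+3+3 = 9 ballots; Ekwueme wins 9–6.
Park vs Rivera: 6 to 9, Rivera.
Every candidate wins at least one matchup (Ekwueme beats Rivera; Park beats Ekwueme; Rivera beats Park), so there is no Condorcet loser.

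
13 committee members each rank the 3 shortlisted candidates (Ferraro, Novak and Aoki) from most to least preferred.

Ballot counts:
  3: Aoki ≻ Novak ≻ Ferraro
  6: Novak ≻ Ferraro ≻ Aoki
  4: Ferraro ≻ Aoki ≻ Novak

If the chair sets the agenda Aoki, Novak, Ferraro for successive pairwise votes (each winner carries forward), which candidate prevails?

Round 1: Aoki vs Novak — 7–6, Aoki advances.
Round 2: Aoki vs Ferraro — 3–10, Ferraro advances.
The agenda winner is Ferraro.

Ferraro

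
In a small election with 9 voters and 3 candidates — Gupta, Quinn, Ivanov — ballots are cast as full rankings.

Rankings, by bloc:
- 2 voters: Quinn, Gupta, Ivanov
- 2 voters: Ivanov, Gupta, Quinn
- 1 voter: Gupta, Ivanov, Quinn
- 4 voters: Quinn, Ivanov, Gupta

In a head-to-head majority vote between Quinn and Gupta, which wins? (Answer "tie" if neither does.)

Quinn

Ballots ranking Quinn above Gupta: 2 + 4 = 6.
Ballots ranking Gupta above Quinn: 9 − 6 = 3.
Quinn wins the head-to-head 6–3.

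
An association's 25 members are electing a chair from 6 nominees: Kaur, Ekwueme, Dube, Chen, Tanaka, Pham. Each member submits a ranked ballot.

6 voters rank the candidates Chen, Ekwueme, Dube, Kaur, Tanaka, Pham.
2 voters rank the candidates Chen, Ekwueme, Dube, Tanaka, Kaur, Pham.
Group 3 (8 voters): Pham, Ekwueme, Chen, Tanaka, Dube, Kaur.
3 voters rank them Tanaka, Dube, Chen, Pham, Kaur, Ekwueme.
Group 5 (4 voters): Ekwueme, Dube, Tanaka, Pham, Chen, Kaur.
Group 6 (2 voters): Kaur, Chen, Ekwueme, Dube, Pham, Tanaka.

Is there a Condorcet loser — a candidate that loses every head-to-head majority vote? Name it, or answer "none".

Kaur

Pairwise majorities:
Kaur vs Ekwueme: Ekwueme wins 20–5.
Kaur vs Dube: Dube, 23–2.
Kaur vs Chen: Kaur preferred on 2 ballots; Chen wins 23–2.
Kaur vs Tanaka: Tanaka, 17–8.
Kaur–Pham: Pham 15–10.
Ekwueme vs Dube: 22 to 3, Ekwueme.
Ekwueme vs Chen: Chen wins 13–12.
Ekwueme vs Tanaka: Ekwueme is ranked higher on 6+2+8+4+2 = 22 ballots, Tanaka on 3. Ekwueme wins 22–3.
Ekwueme vs Pham: Ekwueme, 14–11.
Dube–Chen: Chen 18–7.
Dube–Tanaka: Dube 14–11.
Dube vs Pham: 6+2+3+4+2 = 17 for Dube, 8 for Pham — Dube by 17–8.
Chen vs Tanaka: 6+2+8+2 = 18 for Chen, 7 for Tanaka — Chen by 18–7.
Chen vs Pham: Chen preferred on 6+2+3+2 = 13 ballots; Chen wins 13–12.
Tanaka vs Pham: Tanaka wins 15–10.
Kaur is beaten in every head-to-head and is the Condorcet loser.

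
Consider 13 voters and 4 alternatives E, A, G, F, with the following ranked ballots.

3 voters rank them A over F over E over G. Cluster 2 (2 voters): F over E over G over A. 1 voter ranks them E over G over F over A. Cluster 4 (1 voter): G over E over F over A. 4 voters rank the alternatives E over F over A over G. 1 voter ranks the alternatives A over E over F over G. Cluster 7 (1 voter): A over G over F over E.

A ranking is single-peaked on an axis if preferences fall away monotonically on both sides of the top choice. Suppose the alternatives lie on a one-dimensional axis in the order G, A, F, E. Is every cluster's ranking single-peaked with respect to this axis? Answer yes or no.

Axis positions: G=1, A=2, F=3, E=4.
Cluster 1 (peak A at position 2): ranking walks positions 2-3-4-1, expanding outward from the peak — single-peaked.
Cluster 2: ranking walks positions 3-4-1-2; G is ranked above A even though A lies between G and the peak F on the axis — preferences dip and rise again. Not single-peaked.
Cluster 3: ranking walks positions 4-1-3-2; G is ranked above F even though F lies between G and the peak E on the axis — preferences dip and rise again. Not single-peaked.
Cluster 4: ranking walks positions 1-4-3-2; E is ranked above A even though A lies between E and the peak G on the axis — preferences dip and rise again. Not single-peaked.
Cluster 5 (peak E at position 4): ranking walks positions 4-3-2-1, expanding outward from the peak — single-peaked.
Cluster 6: ranking walks positions 2-4-3-1; E is ranked above F even though F lies between E and the peak A on the axis — preferences dip and rise again. Not single-peaked.
Cluster 7 (peak A at position 2): ranking walks positions 2-1-3-4, expanding outward from the peak — single-peaked.
Cluster 2 violates single-peakedness, so the profile is not single-peaked on this axis.

no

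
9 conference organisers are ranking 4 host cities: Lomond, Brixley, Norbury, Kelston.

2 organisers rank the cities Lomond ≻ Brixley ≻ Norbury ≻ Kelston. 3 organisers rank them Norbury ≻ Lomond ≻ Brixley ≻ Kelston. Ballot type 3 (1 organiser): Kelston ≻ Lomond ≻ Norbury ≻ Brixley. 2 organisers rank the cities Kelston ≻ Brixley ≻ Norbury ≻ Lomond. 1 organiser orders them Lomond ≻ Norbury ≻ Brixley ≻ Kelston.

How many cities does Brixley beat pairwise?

1

Brixley against each rival (9 organisers):
Brixley–Lomond: Lomond 7–2.
Brixley vs Norbury: Norbury wins 5–4.
Brixley vs Kelston: Brixley preferred on 2+3+1 = 6 ballots; Brixley wins 6–3.
Brixley beats Kelston; loses to Lomond, Norbury — 1 pairwise win.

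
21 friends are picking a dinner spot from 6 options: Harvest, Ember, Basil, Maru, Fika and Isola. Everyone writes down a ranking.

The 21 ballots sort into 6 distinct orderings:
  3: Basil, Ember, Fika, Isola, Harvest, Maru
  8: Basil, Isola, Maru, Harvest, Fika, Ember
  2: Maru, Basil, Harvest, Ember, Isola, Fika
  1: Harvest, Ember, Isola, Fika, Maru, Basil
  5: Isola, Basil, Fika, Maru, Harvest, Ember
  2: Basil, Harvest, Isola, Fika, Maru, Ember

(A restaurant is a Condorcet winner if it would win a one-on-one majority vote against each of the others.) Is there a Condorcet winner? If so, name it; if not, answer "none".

Check each pair by majority over 21 ballots:
Harvest vs Ember: Harvest wins 18–3.
Harvest vs Basil: Basil wins 20–1.
Harvest–Maru: Maru 15–6.
Harvest–Fika: Harvest 13–8.
Harvest vs Isola: Isola, 16–5.
Ember vs Basil: Basil wins 20–1.
Ember–Maru: Maru 17–4.
Ember–Fika: Fika 15–6.
Ember vs Isola: Isola wins 15–6.
Basil–Maru: Basil 18–3.
Basil vs Fika: Basil, 20–1.
Basil–Isola: Basil 15–6.
Maru vs Fika: Fika wins 11–10.
Maru–Isola: Isola 19–2.
Fika–Isola: Isola 18–3.
Basil wins every pairwise contest, so Basil is the Condorcet winner.

Basil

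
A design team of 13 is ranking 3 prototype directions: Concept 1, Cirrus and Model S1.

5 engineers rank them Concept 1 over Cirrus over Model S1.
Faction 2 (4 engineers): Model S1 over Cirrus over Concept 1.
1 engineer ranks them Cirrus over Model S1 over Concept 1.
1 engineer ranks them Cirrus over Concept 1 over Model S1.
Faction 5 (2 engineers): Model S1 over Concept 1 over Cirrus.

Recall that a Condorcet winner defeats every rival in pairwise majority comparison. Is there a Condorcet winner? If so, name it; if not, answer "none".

none

Check each pair by majority over 13 ballots:
Concept 1 vs Cirrus: Concept 1, 7–6.
Concept 1–Model S1: Model S1 7–6.
Cirrus vs Model S1: Cirrus wins 7–6.
No design is unbeaten: Concept 1 loses to Model S1; Cirrus loses to Concept 1; Model S1 loses to Cirrus. In particular Concept 1 → Cirrus → Model S1 → Concept 1 is a majority cycle — no Condorcet winner exists.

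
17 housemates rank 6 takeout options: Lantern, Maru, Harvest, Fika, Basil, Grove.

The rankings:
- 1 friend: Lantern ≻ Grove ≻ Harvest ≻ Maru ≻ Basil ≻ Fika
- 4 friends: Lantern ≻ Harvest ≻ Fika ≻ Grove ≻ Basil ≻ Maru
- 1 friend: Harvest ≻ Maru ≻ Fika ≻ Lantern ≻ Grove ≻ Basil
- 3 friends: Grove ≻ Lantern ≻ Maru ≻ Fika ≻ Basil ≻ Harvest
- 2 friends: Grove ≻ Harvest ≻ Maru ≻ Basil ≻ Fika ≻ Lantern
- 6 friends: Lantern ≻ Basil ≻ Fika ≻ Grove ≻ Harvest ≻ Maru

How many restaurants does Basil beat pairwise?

Basil against each rival (17 friends):
Basil vs Lantern: 2 to 15, Lantern.
Basil vs Maru: Basil, 10–7.
Basil–Harvest: Basil 9–8.
Basil vs Fika: 9 to 8, Basil.
Basil vs Grove: Grove wins 11–6.
Basil beats Maru, Harvest, Fika; loses to Lantern, Grove — 3 pairwise wins.

3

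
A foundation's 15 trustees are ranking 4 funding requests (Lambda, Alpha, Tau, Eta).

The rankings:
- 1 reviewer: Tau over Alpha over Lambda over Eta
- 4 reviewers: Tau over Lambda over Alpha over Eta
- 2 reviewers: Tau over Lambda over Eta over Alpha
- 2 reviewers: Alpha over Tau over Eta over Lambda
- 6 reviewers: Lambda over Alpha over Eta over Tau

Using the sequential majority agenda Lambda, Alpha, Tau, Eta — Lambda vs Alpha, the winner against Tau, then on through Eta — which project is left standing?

Round 1: Lambda vs Alpha — 12–3, Lambda advances.
Round 2: Lambda vs Tau — 6–9, Tau advances.
Round 3: Tau vs Eta — 9–6, Tau advances.
Tau survives the agenda.

Tau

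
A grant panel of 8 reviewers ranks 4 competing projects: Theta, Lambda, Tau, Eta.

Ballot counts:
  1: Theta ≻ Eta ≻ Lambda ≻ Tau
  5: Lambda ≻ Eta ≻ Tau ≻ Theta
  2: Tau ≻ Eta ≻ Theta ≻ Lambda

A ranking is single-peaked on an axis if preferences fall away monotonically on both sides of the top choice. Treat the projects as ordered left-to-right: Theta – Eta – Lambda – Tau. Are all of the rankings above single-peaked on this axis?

Axis positions: Theta=1, Eta=2, Lambda=3, Tau=4.
Ballot type 1 (peak Theta at position 1): ranking walks positions 1-2-3-4, expanding outward from the peak — single-peaked.
Ballot type 2 (peak Lambda at position 3): ranking walks positions 3-2-4-1, expanding outward from the peak — single-peaked.
Ballot type 3: ranking walks positions 4-2-1-3; Eta is ranked above Lambda even though Lambda lies between Eta and the peak Tau on the axis — preferences dip and rise again. Not single-peaked.
Ballot type 3 violates single-peakedness, so the profile is not single-peaked on this axis.

no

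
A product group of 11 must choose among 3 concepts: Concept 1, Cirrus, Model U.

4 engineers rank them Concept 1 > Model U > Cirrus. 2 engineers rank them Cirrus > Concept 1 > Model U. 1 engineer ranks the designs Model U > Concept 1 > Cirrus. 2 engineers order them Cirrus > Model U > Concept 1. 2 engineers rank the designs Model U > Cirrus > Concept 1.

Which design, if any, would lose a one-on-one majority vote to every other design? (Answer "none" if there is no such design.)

Head-to-head results (11 engineers):
Concept 1 vs Cirrus: Cirrus, 6–5.
Concept 1 vs Model U: 4+2 = 6 for Concept 1, 5 for Model U — Concept 1 by 6–5.
Cirrus–Model U: Model U 7–4.
Each design has at least one pairwise win (Concept 1 beats Model U; Cirrus beats Concept 1; Model U beats Cirrus) — no Condorcet loser.

none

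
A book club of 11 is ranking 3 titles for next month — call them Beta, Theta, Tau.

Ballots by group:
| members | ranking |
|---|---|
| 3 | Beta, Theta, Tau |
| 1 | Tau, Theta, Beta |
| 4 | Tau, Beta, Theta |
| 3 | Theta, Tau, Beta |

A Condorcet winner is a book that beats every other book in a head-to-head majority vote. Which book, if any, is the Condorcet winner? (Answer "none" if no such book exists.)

none

Pairwise majorities:
Beta vs Theta: Beta, 7–4.
Beta vs Tau: Tau wins 8–3.
Theta vs Tau: Theta, 6–5.
No book is unbeaten: Beta loses to Tau; Theta loses to Beta; Tau loses to Theta. In particular Beta > Theta > Tau > Beta is a majority cycle — no Condorcet winner exists.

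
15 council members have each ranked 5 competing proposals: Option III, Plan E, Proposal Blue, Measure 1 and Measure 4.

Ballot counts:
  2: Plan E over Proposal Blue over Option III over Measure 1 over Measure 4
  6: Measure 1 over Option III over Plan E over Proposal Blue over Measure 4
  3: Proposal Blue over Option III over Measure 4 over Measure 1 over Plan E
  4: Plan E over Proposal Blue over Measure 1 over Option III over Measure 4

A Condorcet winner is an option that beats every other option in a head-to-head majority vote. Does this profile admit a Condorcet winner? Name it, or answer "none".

none

Head-to-head results (15 council members):
Option III vs Plan E: Option III, 9–6.
Option III vs Proposal Blue: Proposal Blue, 9–6.
Option III vs Measure 1: Measure 1, 10–5.
Option III vs Measure 4: Option III wins 15–0.
Plan E vs Proposal Blue: Plan E, 12–3.
Plan E–Measure 1: Measure 1 9–6.
Plan E vs Measure 4: Plan E wins 12–3.
Proposal Blue–Measure 1: Proposal Blue 9–6.
Proposal Blue vs Measure 4: Proposal Blue wins 15–0.
Measure 1–Measure 4: Measure 1 12–3.
Each option drops at least one matchup (Option III loses to Proposal Blue; Plan E loses to Option III; Proposal Blue loses to Plan E; Measure 1 loses to Proposal Blue; Measure 4 loses to Option III); the cycle Option III > Plan E > Proposal Blue > Option III rules out a Condorcet winner.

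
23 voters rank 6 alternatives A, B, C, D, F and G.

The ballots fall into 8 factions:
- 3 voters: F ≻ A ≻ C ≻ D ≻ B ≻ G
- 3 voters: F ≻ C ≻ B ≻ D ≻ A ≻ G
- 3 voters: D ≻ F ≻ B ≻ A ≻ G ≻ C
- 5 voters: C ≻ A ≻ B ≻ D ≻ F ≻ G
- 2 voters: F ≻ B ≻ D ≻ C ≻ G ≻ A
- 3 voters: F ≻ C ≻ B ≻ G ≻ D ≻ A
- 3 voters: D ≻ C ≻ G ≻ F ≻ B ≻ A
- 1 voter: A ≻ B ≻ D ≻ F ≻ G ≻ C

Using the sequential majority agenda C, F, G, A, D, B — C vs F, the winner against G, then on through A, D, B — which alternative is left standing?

B

Round 1: C vs F — 8–15, F advances.
Round 2: F vs G — 20–3, F advances.
Round 3: F vs A — 17–6, F advances.
Round 4: F vs D — 11–12, D advances.
Round 5: D vs B — 9–14, B advances.
The agenda winner is B.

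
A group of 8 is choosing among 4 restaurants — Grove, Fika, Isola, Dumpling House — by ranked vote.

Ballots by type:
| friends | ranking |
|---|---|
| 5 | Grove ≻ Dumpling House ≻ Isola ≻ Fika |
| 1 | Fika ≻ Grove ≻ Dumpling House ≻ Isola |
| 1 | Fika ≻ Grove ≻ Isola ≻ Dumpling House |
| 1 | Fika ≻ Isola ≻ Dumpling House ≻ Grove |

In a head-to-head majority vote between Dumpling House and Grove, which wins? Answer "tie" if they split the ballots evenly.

Ballots ranking Dumpling House above Grove: 1.
Ballots ranking Grove above Dumpling House: 8 − 1 = 7.
Grove wins the head-to-head 7–1.

Grove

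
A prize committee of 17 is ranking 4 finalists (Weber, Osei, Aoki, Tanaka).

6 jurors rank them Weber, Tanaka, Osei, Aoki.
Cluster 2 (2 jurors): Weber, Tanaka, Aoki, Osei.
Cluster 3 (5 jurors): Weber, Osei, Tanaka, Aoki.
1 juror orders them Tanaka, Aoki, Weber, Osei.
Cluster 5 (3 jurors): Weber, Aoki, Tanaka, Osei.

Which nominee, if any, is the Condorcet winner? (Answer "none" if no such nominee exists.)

Check each pair by majority over 17 ballots:
Weber vs Osei: 17 to 0, Weber.
Weber vs Aoki: Weber preferred on 6+2+5+3 = 16 ballots; Weber wins 16–1.
Weber vs Tanaka: 6+2+5+3 = 16 for Weber, 1 for Tanaka — Weber by 16–1.
Osei vs Aoki: 11 to 6, Osei.
Osei vs Tanaka: 5 for Osei, 12 for Tanaka — Tanaka by 12–5.
Aoki vs Tanaka: 3 for Aoki, 14 for Tanaka — Tanaka by 14–3.
Only Weber has no losses; Weber is the Condorcet winner.

Weber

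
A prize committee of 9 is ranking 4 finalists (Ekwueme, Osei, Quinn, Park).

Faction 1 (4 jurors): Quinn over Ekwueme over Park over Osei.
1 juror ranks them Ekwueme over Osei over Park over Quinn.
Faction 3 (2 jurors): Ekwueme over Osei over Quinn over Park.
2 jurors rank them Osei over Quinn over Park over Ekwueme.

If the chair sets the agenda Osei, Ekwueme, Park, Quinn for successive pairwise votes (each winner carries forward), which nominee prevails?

Quinn

Round 1: Osei vs Ekwueme — 2–7, Ekwueme advances.
Round 2: Ekwueme vs Park — 7–2, Ekwueme advances.
Round 3: Ekwueme vs Quinn — 3–6, Quinn advances.
The agenda winner is Quinn.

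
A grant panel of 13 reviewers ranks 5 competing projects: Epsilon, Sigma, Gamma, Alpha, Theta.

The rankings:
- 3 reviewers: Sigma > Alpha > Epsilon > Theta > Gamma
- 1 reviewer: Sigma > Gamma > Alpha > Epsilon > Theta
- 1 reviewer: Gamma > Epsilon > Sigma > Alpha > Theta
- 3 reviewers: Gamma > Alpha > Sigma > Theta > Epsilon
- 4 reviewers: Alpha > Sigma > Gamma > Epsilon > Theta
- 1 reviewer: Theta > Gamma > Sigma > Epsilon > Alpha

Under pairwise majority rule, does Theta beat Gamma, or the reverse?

Gamma

Ballots ranking Theta above Gamma: 3 + 1 = 4.
Ballots ranking Gamma above Theta: 13 − 4 = 9.
Gamma wins the head-to-head 9–4.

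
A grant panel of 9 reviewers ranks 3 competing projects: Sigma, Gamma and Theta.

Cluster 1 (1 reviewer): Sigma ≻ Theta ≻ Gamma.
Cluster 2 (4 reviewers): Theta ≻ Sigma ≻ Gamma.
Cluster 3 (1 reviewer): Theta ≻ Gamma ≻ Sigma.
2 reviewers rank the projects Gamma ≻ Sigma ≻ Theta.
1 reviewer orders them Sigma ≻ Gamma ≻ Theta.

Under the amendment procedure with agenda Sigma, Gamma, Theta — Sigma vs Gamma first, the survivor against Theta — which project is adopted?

Theta

Round 1: Sigma vs Gamma — 6–3, Sigma advances.
Round 2: Sigma vs Theta — 4–5, Theta advances.
Theta survives the agenda.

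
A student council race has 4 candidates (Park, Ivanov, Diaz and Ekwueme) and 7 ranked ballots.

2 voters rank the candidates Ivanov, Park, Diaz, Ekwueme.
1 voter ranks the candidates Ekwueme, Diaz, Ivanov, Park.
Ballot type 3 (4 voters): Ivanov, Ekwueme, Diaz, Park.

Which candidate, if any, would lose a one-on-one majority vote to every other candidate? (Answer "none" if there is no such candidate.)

Pairwise majorities:
Park vs Ivanov: Ivanov, 7–0.
Park vs Diaz: Park preferred on 2 ballots; Diaz wins 5–2.
Park vs Ekwueme: Ekwueme, 5–2.
Ivanov vs Diaz: 6 to 1, Ivanov.
Ivanov vs Ekwueme: 6 to 1, Ivanov.
Diaz vs Ekwueme: Ekwueme wins 5–2.
Park loses to every other candidate — it is the Condorcet loser.

Park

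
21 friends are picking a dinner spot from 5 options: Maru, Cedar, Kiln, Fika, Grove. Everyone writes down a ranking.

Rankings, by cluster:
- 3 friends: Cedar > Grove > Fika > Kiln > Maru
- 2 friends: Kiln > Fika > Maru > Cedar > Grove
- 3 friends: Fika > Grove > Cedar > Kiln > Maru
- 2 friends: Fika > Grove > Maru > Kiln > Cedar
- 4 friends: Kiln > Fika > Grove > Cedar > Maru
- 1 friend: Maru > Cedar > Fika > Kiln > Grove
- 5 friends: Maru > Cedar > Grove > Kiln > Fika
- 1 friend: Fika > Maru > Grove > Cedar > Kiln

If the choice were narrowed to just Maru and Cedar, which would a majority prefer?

Maru

Ballots ranking Maru above Cedar: 2 + 2 + 1 + 5 + 1 = 11.
Ballots ranking Cedar above Maru: 21 − 11 = 10.
Maru wins the head-to-head 11–10.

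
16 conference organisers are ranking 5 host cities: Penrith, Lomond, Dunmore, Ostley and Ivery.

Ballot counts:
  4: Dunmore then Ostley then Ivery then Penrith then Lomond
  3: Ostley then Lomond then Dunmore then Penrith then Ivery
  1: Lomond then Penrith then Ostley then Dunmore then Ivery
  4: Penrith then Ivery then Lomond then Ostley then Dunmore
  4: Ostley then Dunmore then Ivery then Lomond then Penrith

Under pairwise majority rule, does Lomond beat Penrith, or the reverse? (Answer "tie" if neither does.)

tie

Ballots ranking Lomond above Penrith: 3 + 1 + 4 = 8.
Ballots ranking Penrith above Lomond: 16 − 8 = 8.
8–8: the pair ties.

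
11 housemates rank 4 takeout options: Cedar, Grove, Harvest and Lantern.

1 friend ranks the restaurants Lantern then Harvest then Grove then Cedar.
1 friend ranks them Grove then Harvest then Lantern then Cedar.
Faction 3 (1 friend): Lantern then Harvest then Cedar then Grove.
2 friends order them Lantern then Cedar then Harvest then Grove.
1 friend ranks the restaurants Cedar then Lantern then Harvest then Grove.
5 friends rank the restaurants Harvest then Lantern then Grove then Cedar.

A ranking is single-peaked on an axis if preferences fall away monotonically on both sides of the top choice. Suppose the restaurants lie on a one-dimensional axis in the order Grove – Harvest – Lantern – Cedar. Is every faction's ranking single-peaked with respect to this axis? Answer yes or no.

Axis positions: Grove=1, Harvest=2, Lantern=3, Cedar=4.
Faction 1 (peak Lantern at position 3): ranking walks positions 3-2-1-4, expanding outward from the peak — single-peaked.
Faction 2 (peak Grove at position 1): ranking walks positions 1-2-3-4, expanding outward from the peak — single-peaked.
Faction 3 (peak Lantern at position 3): ranking walks positions 3-2-4-1, expanding outward from the peak — single-peaked.
Faction 4 (peak Lantern at position 3): ranking walks positions 3-4-2-1, expanding outward from the peak — single-peaked.
Faction 5 (peak Cedar at position 4): ranking walks positions 4-3-2-1, expanding outward from the peak — single-peaked.
Faction 6 (peak Harvest at position 2): ranking walks positions 2-3-1-4, expanding outward from the peak — single-peaked.
Every ranking is single-peaked on this axis.

yes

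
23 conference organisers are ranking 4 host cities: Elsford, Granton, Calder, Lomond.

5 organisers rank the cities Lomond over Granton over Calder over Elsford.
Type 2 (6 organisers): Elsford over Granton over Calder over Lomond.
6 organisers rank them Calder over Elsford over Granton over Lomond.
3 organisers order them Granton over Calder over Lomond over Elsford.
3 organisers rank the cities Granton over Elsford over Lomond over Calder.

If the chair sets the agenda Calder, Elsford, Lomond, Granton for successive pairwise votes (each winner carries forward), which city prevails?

Granton

Round 1: Calder vs Elsford — 14–9, Calder advances.
Round 2: Calder vs Lomond — 15–8, Calder advances.
Round 3: Calder vs Granton — 6–17, Granton advances.
Granton survives the agenda.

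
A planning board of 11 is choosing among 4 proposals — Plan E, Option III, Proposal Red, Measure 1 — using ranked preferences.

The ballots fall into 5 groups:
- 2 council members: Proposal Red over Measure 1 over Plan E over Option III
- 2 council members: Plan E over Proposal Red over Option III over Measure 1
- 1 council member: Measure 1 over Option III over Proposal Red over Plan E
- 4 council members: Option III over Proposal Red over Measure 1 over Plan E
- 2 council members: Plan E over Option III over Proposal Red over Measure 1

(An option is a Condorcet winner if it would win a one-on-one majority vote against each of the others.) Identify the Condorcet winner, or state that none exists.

none

Check each pair by majority over 11 ballots:
Plan E–Option III: Plan E 6–5.
Plan E vs Proposal Red: Proposal Red wins 7–4.
Plan E–Measure 1: Measure 1 7–4.
Option III vs Proposal Red: Option III wins 7–4.
Option III vs Measure 1: Option III wins 8–3.
Proposal Red vs Measure 1: Proposal Red wins 10–1.
Every option loses at least once (Plan E loses to Proposal Red; Option III loses to Plan E; Proposal Red loses to Option III; Measure 1 loses to Option III). The majority relation contains the cycle Plan E → Option III → Proposal Red → Plan E, so there is no Condorcet winner.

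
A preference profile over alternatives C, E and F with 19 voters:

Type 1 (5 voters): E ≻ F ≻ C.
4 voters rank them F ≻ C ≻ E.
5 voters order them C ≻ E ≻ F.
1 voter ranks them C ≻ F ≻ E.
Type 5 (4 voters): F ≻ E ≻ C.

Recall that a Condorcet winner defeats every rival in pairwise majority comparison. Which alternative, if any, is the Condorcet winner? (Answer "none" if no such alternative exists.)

none

Head-to-head results (19 voters):
C–E: C 10–9.
C–F: F 13–6.
E–F: E 10–9.
Each alternative drops at least one matchup (C loses to F; E loses to C; F loses to E); the cycle C > E > F > C rules out a Condorcet winner.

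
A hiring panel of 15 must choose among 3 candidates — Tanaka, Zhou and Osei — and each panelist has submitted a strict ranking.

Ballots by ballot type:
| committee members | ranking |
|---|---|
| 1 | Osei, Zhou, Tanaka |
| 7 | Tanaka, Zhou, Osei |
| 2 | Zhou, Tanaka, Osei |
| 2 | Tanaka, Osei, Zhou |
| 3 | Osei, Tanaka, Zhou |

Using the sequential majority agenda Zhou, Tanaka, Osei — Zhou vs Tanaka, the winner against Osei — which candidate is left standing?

Tanaka

Round 1: Zhou vs Tanaka — 3–12, Tanaka advances.
Round 2: Tanaka vs Osei — 11–4, Tanaka advances.
The agenda winner is Tanaka.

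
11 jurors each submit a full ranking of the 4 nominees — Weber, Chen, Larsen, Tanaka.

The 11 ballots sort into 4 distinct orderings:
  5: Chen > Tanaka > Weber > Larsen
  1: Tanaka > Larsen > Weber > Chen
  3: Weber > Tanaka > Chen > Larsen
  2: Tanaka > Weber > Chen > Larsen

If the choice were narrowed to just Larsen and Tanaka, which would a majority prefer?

Tanaka

No ballot ranks Larsen above Tanaka: 0.
Ballots ranking Tanaka above Larsen: 11 − 0 = 11.
Tanaka wins the head-to-head 11–0.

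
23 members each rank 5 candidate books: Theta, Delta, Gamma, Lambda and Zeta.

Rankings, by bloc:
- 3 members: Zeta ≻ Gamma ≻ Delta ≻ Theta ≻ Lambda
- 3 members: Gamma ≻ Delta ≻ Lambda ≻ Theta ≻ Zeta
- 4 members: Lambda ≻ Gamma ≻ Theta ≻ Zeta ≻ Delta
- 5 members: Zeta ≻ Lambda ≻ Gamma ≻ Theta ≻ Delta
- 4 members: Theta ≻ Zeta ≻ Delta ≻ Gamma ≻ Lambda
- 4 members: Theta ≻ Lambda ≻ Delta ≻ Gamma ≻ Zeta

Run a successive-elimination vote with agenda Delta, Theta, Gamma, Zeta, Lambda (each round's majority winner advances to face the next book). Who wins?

Zeta

Round 1: Delta vs Theta — 6–17, Theta advances.
Round 2: Theta vs Gamma — 8–15, Gamma advances.
Round 3: Gamma vs Zeta — 11–12, Zeta advances.
Round 4: Zeta vs Lambda — 12–11, Zeta advances.
The agenda winner is Zeta.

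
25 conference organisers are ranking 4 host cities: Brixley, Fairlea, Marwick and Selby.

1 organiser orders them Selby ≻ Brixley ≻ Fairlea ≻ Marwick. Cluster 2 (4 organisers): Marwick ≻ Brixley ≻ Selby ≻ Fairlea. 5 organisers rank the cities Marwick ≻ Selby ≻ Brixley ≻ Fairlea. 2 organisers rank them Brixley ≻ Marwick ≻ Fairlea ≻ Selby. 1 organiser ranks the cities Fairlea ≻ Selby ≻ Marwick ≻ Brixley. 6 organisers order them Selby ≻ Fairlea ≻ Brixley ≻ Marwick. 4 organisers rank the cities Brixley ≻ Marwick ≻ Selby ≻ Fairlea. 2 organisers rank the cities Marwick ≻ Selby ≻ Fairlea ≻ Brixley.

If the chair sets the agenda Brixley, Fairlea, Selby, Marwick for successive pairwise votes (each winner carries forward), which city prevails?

Round 1: Brixley vs Fairlea — 16–9, Brixley advances.
Round 2: Brixley vs Selby — 10–15, Selby advances.
Round 3: Selby vs Marwick — 8–17, Marwick advances.
Marwick survives the agenda.

Marwick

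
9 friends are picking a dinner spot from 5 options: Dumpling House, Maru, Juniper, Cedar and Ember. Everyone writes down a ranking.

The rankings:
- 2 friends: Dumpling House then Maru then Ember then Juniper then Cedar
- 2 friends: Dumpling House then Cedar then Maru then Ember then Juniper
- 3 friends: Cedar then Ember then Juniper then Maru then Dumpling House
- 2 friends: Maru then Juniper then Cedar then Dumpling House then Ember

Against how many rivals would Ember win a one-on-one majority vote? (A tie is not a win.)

Ember against each rival (9 friends):
Ember vs Dumpling House: Dumpling House wins 6–3.
Ember vs Maru: Ember preferred on 3 ballots; Maru wins 6–3.
Ember vs Juniper: Ember preferred on 2+2+3 = 7 ballots; Ember wins 7–2.
Ember vs Cedar: Ember is ranked higher on 2 ballots, Cedar on 7. Cedar wins 7–2.
Ember beats Juniper; loses to Dumpling House, Maru, Cedar — 1 pairwise win.

1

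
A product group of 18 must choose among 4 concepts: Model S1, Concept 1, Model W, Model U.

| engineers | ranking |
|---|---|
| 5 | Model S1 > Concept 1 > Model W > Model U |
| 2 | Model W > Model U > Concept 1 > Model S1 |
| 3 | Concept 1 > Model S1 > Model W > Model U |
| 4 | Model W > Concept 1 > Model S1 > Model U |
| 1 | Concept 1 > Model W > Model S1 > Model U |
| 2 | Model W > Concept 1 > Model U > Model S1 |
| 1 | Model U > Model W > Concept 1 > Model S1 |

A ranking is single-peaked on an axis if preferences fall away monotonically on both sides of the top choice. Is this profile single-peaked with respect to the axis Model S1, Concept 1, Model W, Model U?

Axis positions: Model S1=1, Concept 1=2, Model W=3, Model U=4.
Ballot type 1 (peak Model S1 at position 1): ranking walks positions 1-2-3-4, expanding outward from the peak — single-peaked.
Ballot type 2 (peak Model W at position 3): ranking walks positions 3-4-2-1, expanding outward from the peak — single-peaked.
Ballot type 3 (peak Concept 1 at position 2): ranking walks positions 2-1-3-4, expanding outward from the peak — single-peaked.
Ballot type 4 (peak Model W at position 3): ranking walks positions 3-2-1-4, expanding outward from the peak — single-peaked.
Ballot type 5 (peak Concept 1 at position 2): ranking walks positions 2-3-1-4, expanding outward from the peak — single-peaked.
Ballot type 6 (peak Model W at position 3): ranking walks positions 3-2-4-1, expanding outward from the peak — single-peaked.
Ballot type 7 (peak Model U at position 4): ranking walks positions 4-3-2-1, expanding outward from the peak — single-peaked.
Every ranking is single-peaked on this axis.

yes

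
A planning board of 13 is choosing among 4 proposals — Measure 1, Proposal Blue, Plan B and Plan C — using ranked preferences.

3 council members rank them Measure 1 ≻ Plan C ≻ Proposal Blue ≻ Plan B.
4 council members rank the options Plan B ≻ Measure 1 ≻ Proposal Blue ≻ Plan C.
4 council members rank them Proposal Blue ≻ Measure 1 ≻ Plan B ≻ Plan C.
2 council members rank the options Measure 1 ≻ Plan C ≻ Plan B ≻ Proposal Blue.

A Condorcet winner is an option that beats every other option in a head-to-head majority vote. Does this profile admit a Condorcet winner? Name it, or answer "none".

Check each pair by majority over 13 ballots:
Measure 1 vs Proposal Blue: 9 to 4, Measure 1.
Measure 1 vs Plan B: Measure 1 is ranked higher on 3+4+2 = 9 ballots, Plan B on 4. Measure 1 wins 9–4.
Measure 1 vs Plan C: Measure 1 preferred on 3+4+4+2 = 13 ballots; Measure 1 wins 13–0.
Proposal Blue vs Plan B: Proposal Blue preferred on 3+4 = 7 ballots; Proposal Blue wins 7–6.
Proposal Blue vs Plan C: 8 to 5, Proposal Blue.
Plan B vs Plan C: Plan B preferred on 4+4 = 8 ballots; Plan B wins 8–5.
Measure 1 beats each of Proposal Blue, Plan B, Plan C — Measure 1 is the Condorcet winner.

Measure 1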